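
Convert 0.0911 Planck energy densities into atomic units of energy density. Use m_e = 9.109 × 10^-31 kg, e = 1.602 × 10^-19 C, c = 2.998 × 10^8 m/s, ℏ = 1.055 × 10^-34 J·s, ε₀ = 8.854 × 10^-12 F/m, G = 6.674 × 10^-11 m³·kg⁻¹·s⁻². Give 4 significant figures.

1.441 × 10^99

Planck energy density: u_P = c⁷/(ℏG²) = 4.632 × 10^113 J/m³
atomic unit of energy density: u_au = E_h/a₀³ = m_e⁴e¹⁰/((4πε₀)⁵ℏ⁸) = 2.929 × 10^13 J/m³
0.0911 × 4.632 × 10^113 / 2.929 × 10^13 = 1.441 × 10^99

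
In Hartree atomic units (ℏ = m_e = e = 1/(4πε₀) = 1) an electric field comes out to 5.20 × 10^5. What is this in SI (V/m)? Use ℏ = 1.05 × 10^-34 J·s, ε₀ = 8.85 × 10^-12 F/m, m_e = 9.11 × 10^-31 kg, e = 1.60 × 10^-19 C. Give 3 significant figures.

2.71 × 10^17 V/m

One atomic unit of electric field: E_au = E_h/(e a₀) = m_e²e⁵/((4πε₀)³ℏ⁴) = 5.20 × 10^11 V/m.
5.20 × 10^5 × 5.20 × 10^11 V/m = 2.71 × 10^17 V/m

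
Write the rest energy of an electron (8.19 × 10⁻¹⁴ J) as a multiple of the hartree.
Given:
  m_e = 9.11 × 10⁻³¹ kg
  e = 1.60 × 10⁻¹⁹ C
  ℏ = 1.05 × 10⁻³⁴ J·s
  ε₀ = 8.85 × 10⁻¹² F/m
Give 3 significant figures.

1.87 × 10⁴

hartree: E_h = m_e e⁴/(4πε₀ℏ)² = 4.38 × 10⁻¹⁸ J.
8.19 × 10⁻¹⁴ / 4.38 × 10⁻¹⁸ = 1.87 × 10⁴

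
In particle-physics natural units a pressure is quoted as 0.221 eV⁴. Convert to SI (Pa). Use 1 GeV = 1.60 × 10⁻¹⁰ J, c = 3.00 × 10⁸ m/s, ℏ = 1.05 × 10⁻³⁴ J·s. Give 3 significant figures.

4.63 Pa

Pressure is [E]/[L]³ = [E]⁴/(ℏc)³.
1 GeV⁴ → 1/(ℏc)³ × (1 GeV in J)⁴ = 2.10 × 10³⁷ Pa.
Convert the energy scale: 0.221 eV⁴ = 2.21 × 10⁻³⁷ GeV⁴.
Result: 2.21 × 10⁻³⁷ × 2.10 × 10³⁷ = 4.63 Pa.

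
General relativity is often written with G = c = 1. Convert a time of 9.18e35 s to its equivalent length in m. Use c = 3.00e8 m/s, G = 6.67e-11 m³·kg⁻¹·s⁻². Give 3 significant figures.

2.75e44 m

Time → length via c.
9.18e35 s × (c) = 2.75e44 m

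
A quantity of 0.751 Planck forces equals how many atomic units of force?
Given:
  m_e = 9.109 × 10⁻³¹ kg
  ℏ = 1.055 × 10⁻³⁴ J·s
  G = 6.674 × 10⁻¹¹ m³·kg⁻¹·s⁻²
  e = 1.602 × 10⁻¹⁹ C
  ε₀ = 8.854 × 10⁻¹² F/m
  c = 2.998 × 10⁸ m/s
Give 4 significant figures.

Planck force: F_P = c⁴/G = 1.210 × 10⁴⁴ N
atomic unit of force: F_au = E_h/a₀ = m_e²e⁶/((4πε₀)³ℏ⁴) = 8.220 × 10⁻⁸ N
0.751 × 1.210 × 10⁴⁴ / 8.220 × 10⁻⁸ = 1.106 × 10⁵¹

1.106 × 10⁵¹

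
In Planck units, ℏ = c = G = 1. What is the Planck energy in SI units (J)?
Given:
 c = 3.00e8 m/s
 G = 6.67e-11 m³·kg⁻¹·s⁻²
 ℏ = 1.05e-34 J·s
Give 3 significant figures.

1.96e9 J

From ℏ = c = G = 1 the energy scale is E_P = √(ℏc⁵/G).
  = √(3.83e18)
  = 1.96e9 J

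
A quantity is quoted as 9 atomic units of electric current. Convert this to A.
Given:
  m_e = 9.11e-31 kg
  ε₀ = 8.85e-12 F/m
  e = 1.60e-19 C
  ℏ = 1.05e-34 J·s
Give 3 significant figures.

One atomic unit of electric current: I_au = e E_h/ℏ = m_e e⁵/((4πε₀)²ℏ³) = 6.67e-3 A.
9 × 6.67e-3 A = 0.0600 A

0.0600 A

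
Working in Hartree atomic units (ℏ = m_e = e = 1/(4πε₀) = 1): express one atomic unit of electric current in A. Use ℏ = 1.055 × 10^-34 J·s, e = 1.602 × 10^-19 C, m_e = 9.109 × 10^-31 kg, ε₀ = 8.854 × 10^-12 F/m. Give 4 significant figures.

6.612 × 10^-3 A

From ℏ = m_e = e = 1/(4πε₀) = 1 the current scale is I_au = e E_h/ℏ = m_e e⁵/((4πε₀)²ℏ³).
E_h = 4.354 × 10^-18 J
e·E_h/ℏ = 6.612 × 10^-3 A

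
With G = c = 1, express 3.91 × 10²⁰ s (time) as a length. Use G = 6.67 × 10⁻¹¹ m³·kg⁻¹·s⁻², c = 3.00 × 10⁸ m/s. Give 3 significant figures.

1.17 × 10²⁹ m

Time → length via c.
3.91 × 10²⁰ s × (c) = 1.17 × 10²⁹ m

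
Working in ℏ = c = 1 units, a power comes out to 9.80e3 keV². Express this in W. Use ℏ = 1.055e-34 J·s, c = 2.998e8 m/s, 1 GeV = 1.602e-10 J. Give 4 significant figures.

Power is [E]/[T] = [E]²/ℏ.
1 GeV² → 1/ℏ × (1 GeV in J)² = 2.433e14 W.
Convert the energy scale: 9.80e3 keV² = 9.80e-9 GeV².
Result: 9.80e-9 × 2.433e14 = 2.384e6 W.

2.384e6 W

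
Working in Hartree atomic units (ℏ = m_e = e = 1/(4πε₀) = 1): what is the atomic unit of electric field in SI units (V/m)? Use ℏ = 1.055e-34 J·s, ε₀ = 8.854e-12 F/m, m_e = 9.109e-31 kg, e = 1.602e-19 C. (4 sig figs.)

5.131e11 V/m

The unique combination of the constants set to 1 with dimensions of electric field is E_au = E_h/(e a₀) = m_e²e⁵/((4πε₀)³ℏ⁴).
E_h = 4.354e-18 J
a₀ = 5.297e-11 m
E_h/(e·a₀) = 5.131e11 V/m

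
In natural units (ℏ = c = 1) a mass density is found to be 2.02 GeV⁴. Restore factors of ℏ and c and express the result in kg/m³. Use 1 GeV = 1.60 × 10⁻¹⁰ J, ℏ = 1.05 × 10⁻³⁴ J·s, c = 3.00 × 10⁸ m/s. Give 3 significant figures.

Mass density is [E]/(c²[L]³) = [E]⁴/(ℏ³c⁵).
1 GeV⁴ → 1/(ℏ³c⁵) × (1 GeV in J)⁴ = 2.33 × 10²⁰ kg/m³.
Result: 2.02 × 2.33 × 10²⁰ = 4.71 × 10²⁰ kg/m³.

4.71 × 10²⁰ kg/m³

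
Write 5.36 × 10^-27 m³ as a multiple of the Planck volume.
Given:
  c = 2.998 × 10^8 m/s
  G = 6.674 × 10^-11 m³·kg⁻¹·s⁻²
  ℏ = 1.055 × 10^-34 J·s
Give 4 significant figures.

1.269 × 10^78

Planck volume: V_P = (ℏG/c³)^(3/2) = 4.224 × 10^-105 m³.
5.36 × 10^-27 / 4.224 × 10^-105 = 1.269 × 10^78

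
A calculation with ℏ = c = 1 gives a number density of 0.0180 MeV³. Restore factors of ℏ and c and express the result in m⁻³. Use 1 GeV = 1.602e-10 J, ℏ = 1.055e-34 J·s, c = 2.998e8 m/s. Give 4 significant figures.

Number density is [L]⁻³ = [E]³/(ℏc)³.
1 GeV³ → 1/(ℏc)³ × (1 GeV in J)³ = 1.299e47 m⁻³.
Convert the energy scale: 0.0180 MeV³ = 1.80e-11 GeV³.
Result: 1.80e-11 × 1.299e47 = 2.339e36 m⁻³.

2.339e36 m⁻³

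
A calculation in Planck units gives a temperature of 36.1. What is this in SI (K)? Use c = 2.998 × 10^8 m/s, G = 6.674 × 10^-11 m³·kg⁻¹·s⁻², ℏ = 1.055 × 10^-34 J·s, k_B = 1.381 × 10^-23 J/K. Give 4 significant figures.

5.115 × 10^33 K

One Planck temperature: T_P = √(ℏc⁵/G) / k_B = 1.417 × 10^32 K.
36.1 × 1.417 × 10^32 K = 5.115 × 10^33 K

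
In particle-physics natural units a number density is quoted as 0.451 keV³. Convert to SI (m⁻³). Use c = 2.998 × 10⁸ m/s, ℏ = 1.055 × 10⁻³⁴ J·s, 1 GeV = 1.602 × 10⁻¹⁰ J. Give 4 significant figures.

Number density is [L]⁻³ = [E]³/(ℏc)³.
1 GeV³ → 1/(ℏc)³ × (1 GeV in J)³ = 1.299 × 10⁴⁷ m⁻³.
Convert the energy scale: 0.451 keV³ = 4.51 × 10⁻¹⁹ GeV³.
Result: 4.51 × 10⁻¹⁹ × 1.299 × 10⁴⁷ = 5.860 × 10²⁸ m⁻³.

5.860 × 10²⁸ m⁻³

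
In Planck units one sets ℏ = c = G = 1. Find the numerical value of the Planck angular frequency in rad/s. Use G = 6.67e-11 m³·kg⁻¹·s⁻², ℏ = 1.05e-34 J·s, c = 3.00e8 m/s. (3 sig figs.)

1.86e43 rad/s

ω_P = √(c⁵/(ℏG))
  = √(3.47e86)
  = 1.86e43 rad/s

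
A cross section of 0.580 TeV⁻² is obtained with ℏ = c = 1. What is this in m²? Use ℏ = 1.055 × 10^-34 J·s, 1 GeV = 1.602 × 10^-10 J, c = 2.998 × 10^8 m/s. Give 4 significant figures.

2.261 × 10^-38 m²

Area is [L]² = [E]⁻²·(ℏc)²; restore (ℏc)².
1 GeV⁻² → (ℏc)² × (1 GeV in J)⁻² = 3.898 × 10^-32 m².
Convert the energy scale: 0.580 TeV⁻² = 5.80 × 10^-7 GeV⁻².
Result: 5.80 × 10^-7 × 3.898 × 10^-32 = 2.261 × 10^-38 m².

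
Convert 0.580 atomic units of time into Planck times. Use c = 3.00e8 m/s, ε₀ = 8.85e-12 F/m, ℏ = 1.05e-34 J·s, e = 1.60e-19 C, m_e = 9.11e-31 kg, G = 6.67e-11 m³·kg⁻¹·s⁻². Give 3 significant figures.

2.59e26

atomic unit of time: τ_au = (4πε₀)²ℏ³/(m_e e⁴) = 2.40e-17 s
Planck time: t_P = √(ℏG/c⁵) = 5.37e-44 s
0.580 × 2.40e-17 / 5.37e-44 = 2.59e26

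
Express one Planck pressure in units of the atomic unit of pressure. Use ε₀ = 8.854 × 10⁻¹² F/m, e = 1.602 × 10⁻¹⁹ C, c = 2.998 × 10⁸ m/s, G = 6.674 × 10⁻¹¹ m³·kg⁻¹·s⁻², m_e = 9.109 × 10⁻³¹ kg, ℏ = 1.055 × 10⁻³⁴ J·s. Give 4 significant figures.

Planck pressure: p_P = c⁷/(ℏG²) = 4.632 × 10¹¹³ Pa
atomic unit of pressure: P_au = E_h/a₀³ = m_e⁴e¹⁰/((4πε₀)⁵ℏ⁸) = 2.929 × 10¹³ Pa
ratio = 4.632 × 10¹¹³ / 2.929 × 10¹³ = 1.581 × 10¹⁰⁰

1.581 × 10¹⁰⁰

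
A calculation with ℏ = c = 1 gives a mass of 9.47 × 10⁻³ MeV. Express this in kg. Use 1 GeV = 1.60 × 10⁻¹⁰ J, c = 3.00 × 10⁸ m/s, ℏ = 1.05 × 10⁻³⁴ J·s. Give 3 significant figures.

1.68 × 10⁻³² kg

Mass is [E]/c²; divide by c².
1 GeV → 1/c² × (1 GeV in J) = 1.78 × 10⁻²⁷ kg.
Convert the energy scale: 9.47 × 10⁻³ MeV = 9.47 × 10⁻⁶ GeV.
Result: 9.47 × 10⁻⁶ × 1.78 × 10⁻²⁷ = 1.68 × 10⁻³² kg.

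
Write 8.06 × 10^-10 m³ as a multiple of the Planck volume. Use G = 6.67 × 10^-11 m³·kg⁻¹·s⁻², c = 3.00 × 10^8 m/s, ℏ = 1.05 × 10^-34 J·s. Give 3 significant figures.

1.93 × 10^95

Planck volume: V_P = (ℏG/c³)^(3/2) = 4.18 × 10^-105 m³.
8.06 × 10^-10 / 4.18 × 10^-105 = 1.93 × 10^95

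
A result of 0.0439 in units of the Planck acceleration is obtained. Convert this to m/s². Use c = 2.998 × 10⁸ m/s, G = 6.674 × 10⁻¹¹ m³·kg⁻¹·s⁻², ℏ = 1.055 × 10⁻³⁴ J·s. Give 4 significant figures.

2.441 × 10⁵⁰ m/s²

One Planck acceleration: a_P = √(c⁷/(ℏG)) = 5.560 × 10⁵¹ m/s².
0.0439 × 5.560 × 10⁵¹ m/s² = 2.441 × 10⁵⁰ m/s²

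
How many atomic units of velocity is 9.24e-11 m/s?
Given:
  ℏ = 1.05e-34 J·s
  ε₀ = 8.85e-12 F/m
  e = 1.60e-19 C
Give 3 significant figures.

atomic unit of velocity: v_au = e²/(4πε₀ℏ) = 2.19e6 m/s.
9.24e-11 / 2.19e6 = 4.21e-17

4.21e-17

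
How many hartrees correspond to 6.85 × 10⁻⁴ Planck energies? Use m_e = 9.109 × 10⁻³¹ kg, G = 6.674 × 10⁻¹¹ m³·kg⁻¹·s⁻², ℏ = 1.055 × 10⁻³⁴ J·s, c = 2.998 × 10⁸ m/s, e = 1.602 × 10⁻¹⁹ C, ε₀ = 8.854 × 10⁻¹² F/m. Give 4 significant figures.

3.078 × 10²³

Planck energy: E_P = √(ℏc⁵/G) = 1.957 × 10⁹ J
hartree: E_h = m_e e⁴/(4πε₀ℏ)² = 4.354 × 10⁻¹⁸ J
6.85 × 10⁻⁴ × 1.957 × 10⁹ / 4.354 × 10⁻¹⁸ = 3.078 × 10²³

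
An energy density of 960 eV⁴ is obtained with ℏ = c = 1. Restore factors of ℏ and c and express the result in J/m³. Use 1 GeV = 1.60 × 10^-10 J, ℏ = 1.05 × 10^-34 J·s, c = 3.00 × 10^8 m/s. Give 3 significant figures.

[E]/[L]³ = [E]⁴/(ℏc)³; restore (ℏc)⁻³.
1 GeV⁴ → 1/(ℏc)³ × (1 GeV in J)⁴ = 2.10 × 10^37 J/m³.
Convert the energy scale: 960 eV⁴ = 9.60 × 10^-34 GeV⁴.
Result: 9.60 × 10^-34 × 2.10 × 10^37 = 2.01 × 10^4 J/m³.

2.01 × 10^4 J/m³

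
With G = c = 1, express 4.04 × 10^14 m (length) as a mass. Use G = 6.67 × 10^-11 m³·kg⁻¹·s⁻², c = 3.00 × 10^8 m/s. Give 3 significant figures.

Length → mass via c²/G.
4.04 × 10^14 m × (c²/G) = 5.45 × 10^41 kg

5.45 × 10^41 kg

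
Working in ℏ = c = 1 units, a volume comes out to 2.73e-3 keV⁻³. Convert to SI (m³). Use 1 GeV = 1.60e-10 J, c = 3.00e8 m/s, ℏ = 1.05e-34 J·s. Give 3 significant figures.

2.08e-32 m³

Volume is [L]³ = [E]⁻³·(ℏc)³.
1 GeV⁻³ → (ℏc)³ × (1 GeV in J)⁻³ = 7.63e-48 m³.
Convert the energy scale: 2.73e-3 keV⁻³ = 2.73e15 GeV⁻³.
Result: 2.73e15 × 7.63e-48 = 2.08e-32 m³.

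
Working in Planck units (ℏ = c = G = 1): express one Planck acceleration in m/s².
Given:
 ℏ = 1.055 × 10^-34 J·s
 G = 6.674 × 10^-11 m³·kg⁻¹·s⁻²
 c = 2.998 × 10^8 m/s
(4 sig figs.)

From ℏ = c = G = 1 the acceleration scale is a_P = √(c⁷/(ℏG)).
  = √(3.092 × 10^103)
  = 5.560 × 10^51 m/s²

5.560 × 10^51 m/s²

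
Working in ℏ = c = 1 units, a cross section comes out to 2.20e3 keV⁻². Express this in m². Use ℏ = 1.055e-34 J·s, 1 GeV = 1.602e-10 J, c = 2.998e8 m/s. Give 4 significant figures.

Area is [L]² = [E]⁻²·(ℏc)²; restore (ℏc)².
1 GeV⁻² → (ℏc)² × (1 GeV in J)⁻² = 3.898e-32 m².
Convert the energy scale: 2.20e3 keV⁻² = 2.20e15 GeV⁻².
Result: 2.20e15 × 3.898e-32 = 8.576e-17 m².

8.576e-17 m²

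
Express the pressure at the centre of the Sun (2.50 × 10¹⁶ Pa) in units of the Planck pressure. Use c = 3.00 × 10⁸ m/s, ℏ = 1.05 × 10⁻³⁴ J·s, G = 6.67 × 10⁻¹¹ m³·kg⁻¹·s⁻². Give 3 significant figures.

Planck pressure: p_P = c⁷/(ℏG²) = 4.68 × 10¹¹³ Pa.
2.50 × 10¹⁶ / 4.68 × 10¹¹³ = 5.34 × 10⁻⁹⁸

5.34 × 10⁻⁹⁸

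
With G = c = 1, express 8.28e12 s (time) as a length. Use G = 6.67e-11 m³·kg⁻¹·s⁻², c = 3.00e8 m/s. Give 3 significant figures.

Time → length via c.
8.28e12 s × (c) = 2.48e21 m

2.48e21 m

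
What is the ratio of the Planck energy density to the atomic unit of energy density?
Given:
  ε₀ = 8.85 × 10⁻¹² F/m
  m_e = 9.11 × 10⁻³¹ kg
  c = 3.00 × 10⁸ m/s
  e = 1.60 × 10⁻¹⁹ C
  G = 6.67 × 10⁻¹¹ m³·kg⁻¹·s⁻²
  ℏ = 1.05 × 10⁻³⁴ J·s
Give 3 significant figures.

1.55 × 10¹⁰⁰

Planck energy density: u_P = c⁷/(ℏG²) = 4.68 × 10¹¹³ J/m³
atomic unit of energy density: u_au = E_h/a₀³ = m_e⁴e¹⁰/((4πε₀)⁵ℏ⁸) = 3.01 × 10¹³ J/m³
ratio = 4.68 × 10¹¹³ / 3.01 × 10¹³ = 1.55 × 10¹⁰⁰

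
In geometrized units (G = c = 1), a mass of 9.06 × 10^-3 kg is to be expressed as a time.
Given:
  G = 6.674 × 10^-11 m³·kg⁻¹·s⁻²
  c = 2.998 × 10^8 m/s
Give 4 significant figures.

Mass → time via G/c³.
9.06 × 10^-3 kg × (G/c³) = 2.244 × 10^-38 s

2.244 × 10^-38 s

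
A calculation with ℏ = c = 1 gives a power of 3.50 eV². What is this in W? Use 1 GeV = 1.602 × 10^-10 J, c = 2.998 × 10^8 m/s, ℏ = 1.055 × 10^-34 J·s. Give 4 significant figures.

Power is [E]/[T] = [E]²/ℏ.
1 GeV² → 1/ℏ × (1 GeV in J)² = 2.433 × 10^14 W.
Convert the energy scale: 3.50 eV² = 3.50 × 10^-18 GeV².
Result: 3.50 × 10^-18 × 2.433 × 10^14 = 8.514 × 10^-4 W.

8.514 × 10^-4 W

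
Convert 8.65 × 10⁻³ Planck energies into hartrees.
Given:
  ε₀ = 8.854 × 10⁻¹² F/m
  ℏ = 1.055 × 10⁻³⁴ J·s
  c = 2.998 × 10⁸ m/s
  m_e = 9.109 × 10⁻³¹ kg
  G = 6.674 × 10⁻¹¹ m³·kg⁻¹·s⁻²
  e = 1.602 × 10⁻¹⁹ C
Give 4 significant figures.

3.887 × 10²⁴

Planck energy: E_P = √(ℏc⁵/G) = 1.957 × 10⁹ J
hartree: E_h = m_e e⁴/(4πε₀ℏ)² = 4.354 × 10⁻¹⁸ J
8.65 × 10⁻³ × 1.957 × 10⁹ / 4.354 × 10⁻¹⁸ = 3.887 × 10²⁴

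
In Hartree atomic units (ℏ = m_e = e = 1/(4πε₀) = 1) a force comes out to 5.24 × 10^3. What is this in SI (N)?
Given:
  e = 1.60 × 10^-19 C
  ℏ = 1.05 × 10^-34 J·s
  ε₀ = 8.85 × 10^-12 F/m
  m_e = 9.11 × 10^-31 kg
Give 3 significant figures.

4.36 × 10^-4 N

One atomic unit of force: F_au = E_h/a₀ = m_e²e⁶/((4πε₀)³ℏ⁴) = 8.33 × 10^-8 N.
5.24 × 10^3 × 8.33 × 10^-8 N = 4.36 × 10^-4 N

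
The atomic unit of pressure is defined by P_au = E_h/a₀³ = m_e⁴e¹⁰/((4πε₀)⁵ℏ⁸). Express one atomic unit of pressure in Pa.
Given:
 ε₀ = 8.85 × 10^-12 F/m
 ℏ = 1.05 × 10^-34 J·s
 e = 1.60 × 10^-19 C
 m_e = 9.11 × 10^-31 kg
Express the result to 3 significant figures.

P_au = E_h/a₀³ = m_e⁴e¹⁰/((4πε₀)⁵ℏ⁸)
E_h = 4.38 × 10^-18 J
a₀ = 5.26 × 10^-11 m
E_h/a₀³ = 3.01 × 10^13 Pa

3.01 × 10^13 Pa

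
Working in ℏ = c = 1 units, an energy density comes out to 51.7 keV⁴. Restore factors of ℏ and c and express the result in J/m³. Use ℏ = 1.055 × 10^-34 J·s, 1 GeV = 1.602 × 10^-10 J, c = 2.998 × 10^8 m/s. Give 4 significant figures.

[E]/[L]³ = [E]⁴/(ℏc)³; restore (ℏc)⁻³.
1 GeV⁴ → 1/(ℏc)³ × (1 GeV in J)⁴ = 2.082 × 10^37 J/m³.
Convert the energy scale: 51.7 keV⁴ = 5.17 × 10^-23 GeV⁴.
Result: 5.17 × 10^-23 × 2.082 × 10^37 = 1.076 × 10^15 J/m³.

1.076 × 10^15 J/m³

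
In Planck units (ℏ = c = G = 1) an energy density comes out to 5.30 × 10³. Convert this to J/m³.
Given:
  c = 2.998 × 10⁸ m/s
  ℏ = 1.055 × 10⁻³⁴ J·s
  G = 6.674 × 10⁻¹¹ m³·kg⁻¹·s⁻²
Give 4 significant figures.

One Planck energy density: u_P = c⁷/(ℏG²) = 4.632 × 10¹¹³ J/m³.
5.30 × 10³ × 4.632 × 10¹¹³ J/m³ = 2.455 × 10¹¹⁷ J/m³

2.455 × 10¹¹⁷ J/m³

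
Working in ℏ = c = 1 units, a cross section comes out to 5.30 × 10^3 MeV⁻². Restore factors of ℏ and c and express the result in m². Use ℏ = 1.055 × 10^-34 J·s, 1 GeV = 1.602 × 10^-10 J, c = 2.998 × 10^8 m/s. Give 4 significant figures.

Area is [L]² = [E]⁻²·(ℏc)²; restore (ℏc)².
1 GeV⁻² → (ℏc)² × (1 GeV in J)⁻² = 3.898 × 10^-32 m².
Convert the energy scale: 5.30 × 10^3 MeV⁻² = 5.30 × 10^9 GeV⁻².
Result: 5.30 × 10^9 × 3.898 × 10^-32 = 2.066 × 10^-22 m².

2.066 × 10^-22 m²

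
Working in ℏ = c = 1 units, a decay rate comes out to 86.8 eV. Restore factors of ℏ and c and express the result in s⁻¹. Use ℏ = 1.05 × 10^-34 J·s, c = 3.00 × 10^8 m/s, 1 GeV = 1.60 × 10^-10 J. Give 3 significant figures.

1.32 × 10^17 s⁻¹

A rate is [E]/ℏ; divide by ℏ.
1 GeV → 1/ℏ × (1 GeV in J) = 1.52 × 10^24 s⁻¹.
Convert the energy scale: 86.8 eV = 8.68 × 10^-8 GeV.
Result: 8.68 × 10^-8 × 1.52 × 10^24 = 1.32 × 10^17 s⁻¹.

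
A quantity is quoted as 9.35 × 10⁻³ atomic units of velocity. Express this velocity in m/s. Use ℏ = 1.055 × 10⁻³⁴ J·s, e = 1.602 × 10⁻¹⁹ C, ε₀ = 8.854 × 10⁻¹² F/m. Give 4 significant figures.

2.044 × 10⁴ m/s

One atomic unit of velocity: v_au = e²/(4πε₀ℏ) = 2.186 × 10⁶ m/s.
9.35 × 10⁻³ × 2.186 × 10⁶ m/s = 2.044 × 10⁴ m/s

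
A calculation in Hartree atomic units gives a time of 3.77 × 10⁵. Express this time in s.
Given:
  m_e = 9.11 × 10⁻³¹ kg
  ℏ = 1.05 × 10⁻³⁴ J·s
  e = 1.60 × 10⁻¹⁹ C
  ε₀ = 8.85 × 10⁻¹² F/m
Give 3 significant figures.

One atomic unit of time: τ_au = (4πε₀)²ℏ³/(m_e e⁴) = 2.40 × 10⁻¹⁷ s.
3.77 × 10⁵ × 2.40 × 10⁻¹⁷ s = 9.04 × 10⁻¹² s

9.04 × 10⁻¹² s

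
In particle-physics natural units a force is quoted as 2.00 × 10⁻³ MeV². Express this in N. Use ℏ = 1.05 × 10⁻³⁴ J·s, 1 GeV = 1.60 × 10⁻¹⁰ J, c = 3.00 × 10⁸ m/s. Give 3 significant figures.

Force is [E]/[L] = [E]²/(ℏc); restore (ℏc)⁻¹.
1 GeV² → 1/(ℏc) × (1 GeV in J)² = 8.13 × 10⁵ N.
Convert the energy scale: 2.00 × 10⁻³ MeV² = 2.00 × 10⁻⁹ GeV².
Result: 2.00 × 10⁻⁹ × 8.13 × 10⁵ = 1.63 × 10⁻³ N.

1.63 × 10⁻³ N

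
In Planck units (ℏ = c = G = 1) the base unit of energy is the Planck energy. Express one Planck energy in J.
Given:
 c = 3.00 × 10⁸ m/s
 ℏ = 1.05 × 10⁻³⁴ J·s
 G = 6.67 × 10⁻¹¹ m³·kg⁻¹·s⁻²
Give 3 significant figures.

1.96 × 10⁹ J

E_P = √(ℏc⁵/G)
  = √(3.83 × 10¹⁸)
  = 1.96 × 10⁹ J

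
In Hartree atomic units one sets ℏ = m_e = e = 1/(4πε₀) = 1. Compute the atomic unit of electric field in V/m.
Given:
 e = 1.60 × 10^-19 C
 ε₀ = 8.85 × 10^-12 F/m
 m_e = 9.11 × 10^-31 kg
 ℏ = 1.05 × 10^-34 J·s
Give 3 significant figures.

5.20 × 10^11 V/m

E_au = E_h/(e a₀) = m_e²e⁵/((4πε₀)³ℏ⁴)
E_h = 4.38 × 10^-18 J
a₀ = 5.26 × 10^-11 m
E_h/(e·a₀) = 5.20 × 10^11 V/m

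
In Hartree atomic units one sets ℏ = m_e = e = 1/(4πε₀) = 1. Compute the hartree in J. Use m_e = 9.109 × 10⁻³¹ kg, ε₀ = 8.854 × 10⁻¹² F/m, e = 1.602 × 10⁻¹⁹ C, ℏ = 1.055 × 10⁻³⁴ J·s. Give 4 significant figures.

4.354 × 10⁻¹⁸ J

E_h = m_e e⁴/(4πε₀ℏ)²
  = 6.000 × 10⁻¹⁰⁶ / 1.378 × 10⁻⁸⁸
  = 4.354 × 10⁻¹⁸ J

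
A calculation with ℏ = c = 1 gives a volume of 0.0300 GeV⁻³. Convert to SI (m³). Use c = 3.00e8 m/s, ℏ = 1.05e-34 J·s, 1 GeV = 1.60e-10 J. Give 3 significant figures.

Volume is [L]³ = [E]⁻³·(ℏc)³.
1 GeV⁻³ → (ℏc)³ × (1 GeV in J)⁻³ = 7.63e-48 m³.
Result: 0.0300 × 7.63e-48 = 2.29e-49 m³.

2.29e-49 m³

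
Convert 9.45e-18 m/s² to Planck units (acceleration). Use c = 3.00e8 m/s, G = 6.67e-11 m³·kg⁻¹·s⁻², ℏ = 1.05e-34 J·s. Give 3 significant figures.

1.69e-69

Planck acceleration: a_P = √(c⁷/(ℏG)) = 5.59e51 m/s².
9.45e-18 / 5.59e51 = 1.69e-69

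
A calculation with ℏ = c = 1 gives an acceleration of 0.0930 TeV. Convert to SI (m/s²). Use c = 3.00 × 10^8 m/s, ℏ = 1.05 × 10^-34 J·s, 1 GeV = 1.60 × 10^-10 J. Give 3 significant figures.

4.25 × 10^34 m/s²

Acceleration is [L]/[T]² = c·[E]/ℏ.
1 GeV → c/ℏ × (1 GeV in J) = 4.57 × 10^32 m/s².
Convert the energy scale: 0.0930 TeV = 93 GeV.
Result: 93 × 4.57 × 10^32 = 4.25 × 10^34 m/s².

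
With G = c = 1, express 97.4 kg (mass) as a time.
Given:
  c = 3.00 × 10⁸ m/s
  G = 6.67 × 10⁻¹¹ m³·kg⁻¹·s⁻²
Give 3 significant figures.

2.41 × 10⁻³⁴ s

Mass → time via G/c³.
97.4 kg × (G/c³) = 2.41 × 10⁻³⁴ s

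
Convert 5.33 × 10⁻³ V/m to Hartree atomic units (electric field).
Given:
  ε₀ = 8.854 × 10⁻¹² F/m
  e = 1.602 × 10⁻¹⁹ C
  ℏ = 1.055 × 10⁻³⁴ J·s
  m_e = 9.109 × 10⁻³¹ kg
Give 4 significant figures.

1.039 × 10⁻¹⁴

atomic unit of electric field: E_au = E_h/(e a₀) = m_e²e⁵/((4πε₀)³ℏ⁴) = 5.131 × 10¹¹ V/m.
5.33 × 10⁻³ / 5.131 × 10¹¹ = 1.039 × 10⁻¹⁴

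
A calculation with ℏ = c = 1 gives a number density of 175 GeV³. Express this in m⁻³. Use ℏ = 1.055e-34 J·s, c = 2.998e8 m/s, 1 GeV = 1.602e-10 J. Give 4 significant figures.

2.274e49 m⁻³

Number density is [L]⁻³ = [E]³/(ℏc)³.
1 GeV³ → 1/(ℏc)³ × (1 GeV in J)³ = 1.299e47 m⁻³.
Result: 175 × 1.299e47 = 2.274e49 m⁻³.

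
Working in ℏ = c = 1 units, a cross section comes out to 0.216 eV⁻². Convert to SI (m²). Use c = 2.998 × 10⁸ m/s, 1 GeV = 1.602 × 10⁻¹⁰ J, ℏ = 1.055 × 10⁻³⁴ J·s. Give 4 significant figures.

8.420 × 10⁻¹⁵ m²

Area is [L]² = [E]⁻²·(ℏc)²; restore (ℏc)².
1 GeV⁻² → (ℏc)² × (1 GeV in J)⁻² = 3.898 × 10⁻³² m².
Convert the energy scale: 0.216 eV⁻² = 2.16 × 10¹⁷ GeV⁻².
Result: 2.16 × 10¹⁷ × 3.898 × 10⁻³² = 8.420 × 10⁻¹⁵ m².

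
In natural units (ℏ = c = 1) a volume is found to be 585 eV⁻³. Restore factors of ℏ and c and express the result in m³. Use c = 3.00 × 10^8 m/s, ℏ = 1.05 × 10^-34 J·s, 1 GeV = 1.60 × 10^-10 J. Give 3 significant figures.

4.46 × 10^-18 m³

Volume is [L]³ = [E]⁻³·(ℏc)³.
1 GeV⁻³ → (ℏc)³ × (1 GeV in J)⁻³ = 7.63 × 10^-48 m³.
Convert the energy scale: 585 eV⁻³ = 5.85 × 10^29 GeV⁻³.
Result: 5.85 × 10^29 × 7.63 × 10^-48 = 4.46 × 10^-18 m³.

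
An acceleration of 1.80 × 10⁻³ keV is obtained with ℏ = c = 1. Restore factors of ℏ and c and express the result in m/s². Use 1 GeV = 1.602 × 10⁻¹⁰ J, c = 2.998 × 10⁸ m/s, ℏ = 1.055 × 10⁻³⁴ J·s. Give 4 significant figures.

Acceleration is [L]/[T]² = c·[E]/ℏ.
1 GeV → c/ℏ × (1 GeV in J) = 4.552 × 10³² m/s².
Convert the energy scale: 1.80 × 10⁻³ keV = 1.80 × 10⁻⁹ GeV.
Result: 1.80 × 10⁻⁹ × 4.552 × 10³² = 8.194 × 10²³ m/s².

8.194 × 10²³ m/s²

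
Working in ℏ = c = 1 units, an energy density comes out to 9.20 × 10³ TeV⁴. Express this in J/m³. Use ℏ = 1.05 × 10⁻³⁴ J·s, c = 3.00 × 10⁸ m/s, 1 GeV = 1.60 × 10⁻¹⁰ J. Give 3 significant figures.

[E]/[L]³ = [E]⁴/(ℏc)³; restore (ℏc)⁻³.
1 GeV⁴ → 1/(ℏc)³ × (1 GeV in J)⁴ = 2.10 × 10³⁷ J/m³.
Convert the energy scale: 9.20 × 10³ TeV⁴ = 9.20 × 10¹⁵ GeV⁴.
Result: 9.20 × 10¹⁵ × 2.10 × 10³⁷ = 1.93 × 10⁵³ J/m³.

1.93 × 10⁵³ J/m³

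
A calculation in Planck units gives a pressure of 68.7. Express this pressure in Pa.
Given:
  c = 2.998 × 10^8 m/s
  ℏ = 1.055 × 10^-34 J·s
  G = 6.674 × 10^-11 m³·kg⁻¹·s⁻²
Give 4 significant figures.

One Planck pressure: p_P = c⁷/(ℏG²) = 4.632 × 10^113 Pa.
68.7 × 4.632 × 10^113 Pa = 3.182 × 10^115 Pa

3.182 × 10^115 Pa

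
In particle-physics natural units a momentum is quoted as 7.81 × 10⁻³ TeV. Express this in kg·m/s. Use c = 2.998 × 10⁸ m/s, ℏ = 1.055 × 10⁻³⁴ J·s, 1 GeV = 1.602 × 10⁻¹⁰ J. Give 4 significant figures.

Momentum is [E]/c; divide by c.
1 GeV → 1/c × (1 GeV in J) = 5.344 × 10⁻¹⁹ kg·m/s.
Convert the energy scale: 7.81 × 10⁻³ TeV = 7.81 GeV.
Result: 7.81 × 5.344 × 10⁻¹⁹ = 4.173 × 10⁻¹⁸ kg·m/s.

4.173 × 10⁻¹⁸ kg·m/s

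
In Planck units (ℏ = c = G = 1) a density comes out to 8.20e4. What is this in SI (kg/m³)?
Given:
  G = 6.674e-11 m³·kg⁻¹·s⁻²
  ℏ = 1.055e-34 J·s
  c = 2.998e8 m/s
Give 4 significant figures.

4.226e101 kg/m³

One Planck density: ρ_P = c⁵/(ℏG²) = 5.154e96 kg/m³.
8.20e4 × 5.154e96 kg/m³ = 4.226e101 kg/m³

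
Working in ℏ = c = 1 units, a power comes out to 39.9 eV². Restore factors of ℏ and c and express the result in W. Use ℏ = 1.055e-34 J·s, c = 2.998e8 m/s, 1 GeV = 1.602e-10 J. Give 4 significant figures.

9.706e-3 W

Power is [E]/[T] = [E]²/ℏ.
1 GeV² → 1/ℏ × (1 GeV in J)² = 2.433e14 W.
Convert the energy scale: 39.9 eV² = 3.99e-17 GeV².
Result: 3.99e-17 × 2.433e14 = 9.706e-3 W.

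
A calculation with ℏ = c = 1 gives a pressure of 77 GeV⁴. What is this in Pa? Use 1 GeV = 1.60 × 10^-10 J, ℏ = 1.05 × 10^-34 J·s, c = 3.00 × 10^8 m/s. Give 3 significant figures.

1.61 × 10^39 Pa

Pressure is [E]/[L]³ = [E]⁴/(ℏc)³.
1 GeV⁴ → 1/(ℏc)³ × (1 GeV in J)⁴ = 2.10 × 10^37 Pa.
Result: 77 × 2.10 × 10^37 = 1.61 × 10^39 Pa.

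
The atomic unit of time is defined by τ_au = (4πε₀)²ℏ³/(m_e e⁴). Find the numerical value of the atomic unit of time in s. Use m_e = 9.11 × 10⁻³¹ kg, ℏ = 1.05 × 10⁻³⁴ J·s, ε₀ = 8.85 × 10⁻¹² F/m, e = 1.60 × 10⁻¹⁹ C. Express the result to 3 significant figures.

τ_au = (4πε₀)²ℏ³/(m_e e⁴)
E_h = 4.38 × 10⁻¹⁸ J
ℏ/E_h = 2.40 × 10⁻¹⁷ s

2.40 × 10⁻¹⁷ s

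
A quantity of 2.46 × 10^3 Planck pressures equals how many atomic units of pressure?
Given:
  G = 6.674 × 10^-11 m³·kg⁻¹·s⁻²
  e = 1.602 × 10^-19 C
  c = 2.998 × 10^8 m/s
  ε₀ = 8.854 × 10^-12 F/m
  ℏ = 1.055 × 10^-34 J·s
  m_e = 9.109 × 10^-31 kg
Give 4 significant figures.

3.890 × 10^103

Planck pressure: p_P = c⁷/(ℏG²) = 4.632 × 10^113 Pa
atomic unit of pressure: P_au = E_h/a₀³ = m_e⁴e¹⁰/((4πε₀)⁵ℏ⁸) = 2.929 × 10^13 Pa
2.46 × 10^3 × 4.632 × 10^113 / 2.929 × 10^13 = 3.890 × 10^103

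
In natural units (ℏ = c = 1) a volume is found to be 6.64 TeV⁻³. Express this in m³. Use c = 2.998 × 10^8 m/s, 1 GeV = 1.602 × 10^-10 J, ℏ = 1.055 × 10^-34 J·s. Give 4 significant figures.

Volume is [L]³ = [E]⁻³·(ℏc)³.
1 GeV⁻³ → (ℏc)³ × (1 GeV in J)⁻³ = 7.696 × 10^-48 m³.
Convert the energy scale: 6.64 TeV⁻³ = 6.64 × 10^-9 GeV⁻³.
Result: 6.64 × 10^-9 × 7.696 × 10^-48 = 5.110 × 10^-56 m³.

5.110 × 10^-56 m³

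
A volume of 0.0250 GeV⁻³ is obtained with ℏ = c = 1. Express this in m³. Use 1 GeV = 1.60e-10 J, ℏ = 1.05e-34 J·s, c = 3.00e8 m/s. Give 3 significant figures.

1.91e-49 m³

Volume is [L]³ = [E]⁻³·(ℏc)³.
1 GeV⁻³ → (ℏc)³ × (1 GeV in J)⁻³ = 7.63e-48 m³.
Result: 0.0250 × 7.63e-48 = 1.91e-49 m³.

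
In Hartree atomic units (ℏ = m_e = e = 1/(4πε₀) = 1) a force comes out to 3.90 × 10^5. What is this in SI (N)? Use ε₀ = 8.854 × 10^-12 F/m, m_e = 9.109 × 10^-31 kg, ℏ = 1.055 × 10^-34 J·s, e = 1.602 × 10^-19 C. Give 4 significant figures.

0.03206 N

One atomic unit of force: F_au = E_h/a₀ = m_e²e⁶/((4πε₀)³ℏ⁴) = 8.220 × 10^-8 N.
3.90 × 10^5 × 8.220 × 10^-8 N = 0.03206 N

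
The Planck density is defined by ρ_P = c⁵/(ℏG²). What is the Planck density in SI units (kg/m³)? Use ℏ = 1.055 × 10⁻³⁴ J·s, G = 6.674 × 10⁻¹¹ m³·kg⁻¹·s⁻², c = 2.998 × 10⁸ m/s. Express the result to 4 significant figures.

5.154 × 10⁹⁶ kg/m³

ρ_P = c⁵/(ℏG²)
  = 2.422 × 10⁴² / 4.699 × 10⁻⁵⁵
  = 5.154 × 10⁹⁶ kg/m³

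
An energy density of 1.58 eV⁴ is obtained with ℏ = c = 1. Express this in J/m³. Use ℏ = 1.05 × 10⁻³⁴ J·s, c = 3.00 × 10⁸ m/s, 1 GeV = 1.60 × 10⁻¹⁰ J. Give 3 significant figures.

33.1 J/m³

[E]/[L]³ = [E]⁴/(ℏc)³; restore (ℏc)⁻³.
1 GeV⁴ → 1/(ℏc)³ × (1 GeV in J)⁴ = 2.10 × 10³⁷ J/m³.
Convert the energy scale: 1.58 eV⁴ = 1.58 × 10⁻³⁶ GeV⁴.
Result: 1.58 × 10⁻³⁶ × 2.10 × 10³⁷ = 33.1 J/m³.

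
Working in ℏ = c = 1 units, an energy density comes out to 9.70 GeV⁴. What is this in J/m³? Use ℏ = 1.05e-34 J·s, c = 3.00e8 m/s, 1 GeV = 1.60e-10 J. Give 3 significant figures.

2.03e38 J/m³

[E]/[L]³ = [E]⁴/(ℏc)³; restore (ℏc)⁻³.
1 GeV⁴ → 1/(ℏc)³ × (1 GeV in J)⁴ = 2.10e37 J/m³.
Result: 9.70 × 2.10e37 = 2.03e38 J/m³.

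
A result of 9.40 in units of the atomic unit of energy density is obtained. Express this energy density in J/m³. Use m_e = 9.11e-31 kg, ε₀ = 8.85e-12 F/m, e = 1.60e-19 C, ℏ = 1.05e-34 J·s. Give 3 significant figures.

One atomic unit of energy density: u_au = E_h/a₀³ = m_e⁴e¹⁰/((4πε₀)⁵ℏ⁸) = 3.01e13 J/m³.
9.40 × 3.01e13 J/m³ = 2.83e14 J/m³

2.83e14 J/m³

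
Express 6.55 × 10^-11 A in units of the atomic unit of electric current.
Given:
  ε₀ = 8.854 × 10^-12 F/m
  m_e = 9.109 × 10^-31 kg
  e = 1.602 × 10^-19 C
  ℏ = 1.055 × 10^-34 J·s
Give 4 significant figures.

9.906 × 10^-9

atomic unit of electric current: I_au = e E_h/ℏ = m_e e⁵/((4πε₀)²ℏ³) = 6.612 × 10^-3 A.
6.55 × 10^-11 / 6.612 × 10^-3 = 9.906 × 10^-9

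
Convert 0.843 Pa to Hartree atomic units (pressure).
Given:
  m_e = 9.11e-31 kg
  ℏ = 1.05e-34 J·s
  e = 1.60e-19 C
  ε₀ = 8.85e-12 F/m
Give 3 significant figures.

2.80e-14

atomic unit of pressure: P_au = E_h/a₀³ = m_e⁴e¹⁰/((4πε₀)⁵ℏ⁸) = 3.01e13 Pa.
0.843 / 3.01e13 = 2.80e-14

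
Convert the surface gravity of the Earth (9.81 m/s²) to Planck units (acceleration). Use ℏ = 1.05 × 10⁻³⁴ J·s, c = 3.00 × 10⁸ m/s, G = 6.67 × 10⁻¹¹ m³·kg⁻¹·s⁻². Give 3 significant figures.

1.76 × 10⁻⁵¹

Planck acceleration: a_P = √(c⁷/(ℏG)) = 5.59 × 10⁵¹ m/s².
9.81 / 5.59 × 10⁵¹ = 1.76 × 10⁻⁵¹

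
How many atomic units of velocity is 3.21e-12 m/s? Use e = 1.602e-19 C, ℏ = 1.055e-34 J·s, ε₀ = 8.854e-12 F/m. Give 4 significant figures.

atomic unit of velocity: v_au = e²/(4πε₀ℏ) = 2.186e6 m/s.
3.21e-12 / 2.186e6 = 1.468e-18

1.468e-18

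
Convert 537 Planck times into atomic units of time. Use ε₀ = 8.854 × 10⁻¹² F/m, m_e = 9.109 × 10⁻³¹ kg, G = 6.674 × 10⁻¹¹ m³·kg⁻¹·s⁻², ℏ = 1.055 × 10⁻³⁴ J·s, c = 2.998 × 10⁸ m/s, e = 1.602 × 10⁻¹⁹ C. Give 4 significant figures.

1.195 × 10⁻²⁴

Planck time: t_P = √(ℏG/c⁵) = 5.392 × 10⁻⁴⁴ s
atomic unit of time: τ_au = (4πε₀)²ℏ³/(m_e e⁴) = 2.423 × 10⁻¹⁷ s
537 × 5.392 × 10⁻⁴⁴ / 2.423 × 10⁻¹⁷ = 1.195 × 10⁻²⁴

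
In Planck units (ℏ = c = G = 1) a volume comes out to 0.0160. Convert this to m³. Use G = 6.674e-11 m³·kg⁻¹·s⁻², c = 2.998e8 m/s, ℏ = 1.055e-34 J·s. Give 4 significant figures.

6.758e-107 m³

One Planck volume: V_P = (ℏG/c³)^(3/2) = 4.224e-105 m³.
0.0160 × 4.224e-105 m³ = 6.758e-107 m³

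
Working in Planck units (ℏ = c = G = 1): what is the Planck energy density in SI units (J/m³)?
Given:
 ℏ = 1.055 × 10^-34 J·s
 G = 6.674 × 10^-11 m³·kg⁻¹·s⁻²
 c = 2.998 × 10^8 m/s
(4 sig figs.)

4.632 × 10^113 J/m³

The unique combination of the constants set to 1 with dimensions of energy density is u_P = c⁷/(ℏG²).
  = 2.177 × 10^59 / 4.699 × 10^-55
  = 4.632 × 10^113 J/m³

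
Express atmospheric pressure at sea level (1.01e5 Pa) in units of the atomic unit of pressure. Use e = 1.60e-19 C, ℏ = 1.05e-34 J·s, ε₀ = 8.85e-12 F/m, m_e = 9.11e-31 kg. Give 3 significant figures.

atomic unit of pressure: P_au = E_h/a₀³ = m_e⁴e¹⁰/((4πε₀)⁵ℏ⁸) = 3.01e13 Pa.
1.01e5 / 3.01e13 = 3.35e-9

3.35e-9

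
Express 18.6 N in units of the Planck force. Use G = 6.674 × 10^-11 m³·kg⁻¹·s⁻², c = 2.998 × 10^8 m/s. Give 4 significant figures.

Planck force: F_P = c⁴/G = 1.210 × 10^44 N.
18.6 / 1.210 × 10^44 = 1.537 × 10^-43

1.537 × 10^-43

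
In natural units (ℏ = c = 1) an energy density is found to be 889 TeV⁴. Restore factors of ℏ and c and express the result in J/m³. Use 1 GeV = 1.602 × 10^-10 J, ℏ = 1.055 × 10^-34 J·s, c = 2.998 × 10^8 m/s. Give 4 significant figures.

1.851 × 10^52 J/m³

[E]/[L]³ = [E]⁴/(ℏc)³; restore (ℏc)⁻³.
1 GeV⁴ → 1/(ℏc)³ × (1 GeV in J)⁴ = 2.082 × 10^37 J/m³.
Convert the energy scale: 889 TeV⁴ = 8.89 × 10^14 GeV⁴.
Result: 8.89 × 10^14 × 2.082 × 10^37 = 1.851 × 10^52 J/m³.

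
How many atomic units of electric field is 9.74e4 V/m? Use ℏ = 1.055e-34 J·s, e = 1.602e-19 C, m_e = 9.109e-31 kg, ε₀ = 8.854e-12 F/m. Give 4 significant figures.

1.898e-7

atomic unit of electric field: E_au = E_h/(e a₀) = m_e²e⁵/((4πε₀)³ℏ⁴) = 5.131e11 V/m.
9.74e4 / 5.131e11 = 1.898e-7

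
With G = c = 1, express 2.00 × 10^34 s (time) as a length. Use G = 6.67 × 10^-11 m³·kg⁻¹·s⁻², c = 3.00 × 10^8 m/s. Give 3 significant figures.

6.00 × 10^42 m

Time → length via c.
2.00 × 10^34 s × (c) = 6.00 × 10^42 m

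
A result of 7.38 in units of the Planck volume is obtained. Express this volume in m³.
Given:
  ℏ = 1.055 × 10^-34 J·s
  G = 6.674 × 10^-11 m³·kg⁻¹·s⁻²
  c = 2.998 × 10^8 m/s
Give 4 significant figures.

One Planck volume: V_P = (ℏG/c³)^(3/2) = 4.224 × 10^-105 m³.
7.38 × 4.224 × 10^-105 m³ = 3.117 × 10^-104 m³

3.117 × 10^-104 m³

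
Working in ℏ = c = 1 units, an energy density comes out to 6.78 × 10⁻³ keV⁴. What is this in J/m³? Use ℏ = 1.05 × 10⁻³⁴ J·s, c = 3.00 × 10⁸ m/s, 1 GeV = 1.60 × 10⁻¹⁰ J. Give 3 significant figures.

[E]/[L]³ = [E]⁴/(ℏc)³; restore (ℏc)⁻³.
1 GeV⁴ → 1/(ℏc)³ × (1 GeV in J)⁴ = 2.10 × 10³⁷ J/m³.
Convert the energy scale: 6.78 × 10⁻³ keV⁴ = 6.78 × 10⁻²⁷ GeV⁴.
Result: 6.78 × 10⁻²⁷ × 2.10 × 10³⁷ = 1.42 × 10¹¹ J/m³.

1.42 × 10¹¹ J/m³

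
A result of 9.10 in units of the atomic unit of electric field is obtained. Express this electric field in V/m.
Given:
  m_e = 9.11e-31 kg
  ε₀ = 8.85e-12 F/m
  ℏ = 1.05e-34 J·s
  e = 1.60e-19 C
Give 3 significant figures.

One atomic unit of electric field: E_au = E_h/(e a₀) = m_e²e⁵/((4πε₀)³ℏ⁴) = 5.20e11 V/m.
9.10 × 5.20e11 V/m = 4.74e12 V/m

4.74e12 V/m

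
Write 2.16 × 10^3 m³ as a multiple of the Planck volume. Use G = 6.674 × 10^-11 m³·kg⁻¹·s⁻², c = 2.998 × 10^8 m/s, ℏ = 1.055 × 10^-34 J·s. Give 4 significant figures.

5.114 × 10^107

Planck volume: V_P = (ℏG/c³)^(3/2) = 4.224 × 10^-105 m³.
2.16 × 10^3 / 4.224 × 10^-105 = 5.114 × 10^107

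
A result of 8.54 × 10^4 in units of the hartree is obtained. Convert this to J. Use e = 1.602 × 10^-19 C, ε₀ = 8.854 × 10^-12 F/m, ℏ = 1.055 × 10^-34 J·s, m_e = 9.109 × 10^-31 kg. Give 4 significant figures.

One hartree: E_h = m_e e⁴/(4πε₀ℏ)² = 4.354 × 10^-18 J.
8.54 × 10^4 × 4.354 × 10^-18 J = 3.719 × 10^-13 J

3.719 × 10^-13 J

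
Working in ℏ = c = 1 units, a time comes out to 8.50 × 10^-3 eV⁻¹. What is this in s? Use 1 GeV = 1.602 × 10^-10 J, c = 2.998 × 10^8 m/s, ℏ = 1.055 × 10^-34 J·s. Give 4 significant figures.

A time is [E]⁻¹ in ℏ=c=1; restore one factor of ℏ.
1 GeV⁻¹ → ℏ × (1 GeV in J)⁻¹ = 6.586 × 10^-25 s.
Convert the energy scale: 8.50 × 10^-3 eV⁻¹ = 8.50 × 10^6 GeV⁻¹.
Result: 8.50 × 10^6 × 6.586 × 10^-25 = 5.598 × 10^-18 s.

5.598 × 10^-18 s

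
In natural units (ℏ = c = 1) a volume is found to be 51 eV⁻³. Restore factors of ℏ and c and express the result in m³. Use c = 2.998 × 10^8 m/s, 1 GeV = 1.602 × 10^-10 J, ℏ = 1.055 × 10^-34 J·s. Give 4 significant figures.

Volume is [L]³ = [E]⁻³·(ℏc)³.
1 GeV⁻³ → (ℏc)³ × (1 GeV in J)⁻³ = 7.696 × 10^-48 m³.
Convert the energy scale: 51 eV⁻³ = 5.10 × 10^28 GeV⁻³.
Result: 5.10 × 10^28 × 7.696 × 10^-48 = 3.925 × 10^-19 m³.

3.925 × 10^-19 m³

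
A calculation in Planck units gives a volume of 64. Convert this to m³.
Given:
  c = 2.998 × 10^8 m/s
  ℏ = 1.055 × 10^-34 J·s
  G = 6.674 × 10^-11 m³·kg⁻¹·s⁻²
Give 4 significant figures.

One Planck volume: V_P = (ℏG/c³)^(3/2) = 4.224 × 10^-105 m³.
64 × 4.224 × 10^-105 m³ = 2.703 × 10^-103 m³

2.703 × 10^-103 m³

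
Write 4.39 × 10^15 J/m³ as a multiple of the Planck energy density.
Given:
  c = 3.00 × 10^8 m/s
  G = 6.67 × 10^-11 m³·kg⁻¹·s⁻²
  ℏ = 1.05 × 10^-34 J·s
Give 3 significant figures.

9.38 × 10^-99

Planck energy density: u_P = c⁷/(ℏG²) = 4.68 × 10^113 J/m³.
4.39 × 10^15 / 4.68 × 10^113 = 9.38 × 10^-99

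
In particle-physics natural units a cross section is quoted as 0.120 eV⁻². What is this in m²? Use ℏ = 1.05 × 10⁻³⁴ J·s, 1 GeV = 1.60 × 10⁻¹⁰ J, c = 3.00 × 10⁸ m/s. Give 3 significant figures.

4.65 × 10⁻¹⁵ m²

Area is [L]² = [E]⁻²·(ℏc)²; restore (ℏc)².
1 GeV⁻² → (ℏc)² × (1 GeV in J)⁻² = 3.88 × 10⁻³² m².
Convert the energy scale: 0.120 eV⁻² = 1.20 × 10¹⁷ GeV⁻².
Result: 1.20 × 10¹⁷ × 3.88 × 10⁻³² = 4.65 × 10⁻¹⁵ m².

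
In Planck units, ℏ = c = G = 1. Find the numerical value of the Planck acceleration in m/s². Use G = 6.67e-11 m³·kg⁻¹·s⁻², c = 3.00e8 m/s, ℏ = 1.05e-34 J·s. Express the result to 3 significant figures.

The unique combination of the constants set to 1 with dimensions of acceleration is a_P = √(c⁷/(ℏG)).
  = √(3.12e103)
  = 5.59e51 m/s²

5.59e51 m/s²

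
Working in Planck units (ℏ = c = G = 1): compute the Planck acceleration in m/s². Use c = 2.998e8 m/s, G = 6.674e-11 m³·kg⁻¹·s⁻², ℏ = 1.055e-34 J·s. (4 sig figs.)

From ℏ = c = G = 1 the acceleration scale is a_P = √(c⁷/(ℏG)).
  = √(3.092e103)
  = 5.560e51 m/s²

5.560e51 m/s²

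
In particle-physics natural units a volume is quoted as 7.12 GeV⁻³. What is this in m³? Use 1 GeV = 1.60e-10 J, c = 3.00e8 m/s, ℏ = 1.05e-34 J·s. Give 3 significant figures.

Volume is [L]³ = [E]⁻³·(ℏc)³.
1 GeV⁻³ → (ℏc)³ × (1 GeV in J)⁻³ = 7.63e-48 m³.
Result: 7.12 × 7.63e-48 = 5.43e-47 m³.

5.43e-47 m³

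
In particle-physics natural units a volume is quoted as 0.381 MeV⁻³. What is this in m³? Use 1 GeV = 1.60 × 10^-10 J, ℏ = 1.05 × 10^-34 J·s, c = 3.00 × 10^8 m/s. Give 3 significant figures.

2.91 × 10^-39 m³

Volume is [L]³ = [E]⁻³·(ℏc)³.
1 GeV⁻³ → (ℏc)³ × (1 GeV in J)⁻³ = 7.63 × 10^-48 m³.
Convert the energy scale: 0.381 MeV⁻³ = 3.81 × 10^8 GeV⁻³.
Result: 3.81 × 10^8 × 7.63 × 10^-48 = 2.91 × 10^-39 m³.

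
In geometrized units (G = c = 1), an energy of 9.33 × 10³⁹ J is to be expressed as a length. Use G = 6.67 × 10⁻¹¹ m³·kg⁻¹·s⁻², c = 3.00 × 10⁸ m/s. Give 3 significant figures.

7.68 × 10⁻⁵ m

Energy → length via G/c⁴.
9.33 × 10³⁹ J × (G/c⁴) = 7.68 × 10⁻⁵ m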